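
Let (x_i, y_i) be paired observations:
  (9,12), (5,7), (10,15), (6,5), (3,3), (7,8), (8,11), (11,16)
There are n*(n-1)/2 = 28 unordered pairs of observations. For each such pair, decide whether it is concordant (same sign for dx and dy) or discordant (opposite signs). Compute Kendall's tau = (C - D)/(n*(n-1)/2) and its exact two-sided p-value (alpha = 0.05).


Step 1: Enumerate the 28 unordered pairs (i,j) with i<j and classify each by sign(x_j-x_i) * sign(y_j-y_i).
  (1,2):dx=-4,dy=-5->C; (1,3):dx=+1,dy=+3->C; (1,4):dx=-3,dy=-7->C; (1,5):dx=-6,dy=-9->C
  (1,6):dx=-2,dy=-4->C; (1,7):dx=-1,dy=-1->C; (1,8):dx=+2,dy=+4->C; (2,3):dx=+5,dy=+8->C
  (2,4):dx=+1,dy=-2->D; (2,5):dx=-2,dy=-4->C; (2,6):dx=+2,dy=+1->C; (2,7):dx=+3,dy=+4->C
  (2,8):dx=+6,dy=+9->C; (3,4):dx=-4,dy=-10->C; (3,5):dx=-7,dy=-12->C; (3,6):dx=-3,dy=-7->C
  (3,7):dx=-2,dy=-4->C; (3,8):dx=+1,dy=+1->C; (4,5):dx=-3,dy=-2->C; (4,6):dx=+1,dy=+3->C
  (4,7):dx=+2,dy=+6->C; (4,8):dx=+5,dy=+11->C; (5,6):dx=+4,dy=+5->C; (5,7):dx=+5,dy=+8->C
  (5,8):dx=+8,dy=+13->C; (6,7):dx=+1,dy=+3->C; (6,8):dx=+4,dy=+8->C; (7,8):dx=+3,dy=+5->C
Step 2: C = 27, D = 1, total pairs = 28.
Step 3: tau = (C - D)/(n(n-1)/2) = (27 - 1)/28 = 0.928571.
Step 4: Exact two-sided p-value (enumerate n! = 40320 permutations of y under H0): p = 0.000397.
Step 5: alpha = 0.05. reject H0.

tau_b = 0.9286 (C=27, D=1), p = 0.000397, reject H0.


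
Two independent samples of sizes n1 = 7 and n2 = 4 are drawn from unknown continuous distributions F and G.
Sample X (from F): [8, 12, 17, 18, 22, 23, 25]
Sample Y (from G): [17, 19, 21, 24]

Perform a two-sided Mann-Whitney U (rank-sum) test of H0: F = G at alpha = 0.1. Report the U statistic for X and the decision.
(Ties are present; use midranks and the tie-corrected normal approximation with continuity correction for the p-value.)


Step 1: Combine and sort all 11 observations; assign midranks.
sorted (value, group): (8,X), (12,X), (17,X), (17,Y), (18,X), (19,Y), (21,Y), (22,X), (23,X), (24,Y), (25,X)
ranks: 8->1, 12->2, 17->3.5, 17->3.5, 18->5, 19->6, 21->7, 22->8, 23->9, 24->10, 25->11
Step 2: Rank sum for X: R1 = 1 + 2 + 3.5 + 5 + 8 + 9 + 11 = 39.5.
Step 3: U_X = R1 - n1(n1+1)/2 = 39.5 - 7*8/2 = 39.5 - 28 = 11.5.
       U_Y = n1*n2 - U_X = 28 - 11.5 = 16.5.
Step 4: Ties are present, so use the tie-corrected normal approximation (with continuity correction) for the p-value.
Step 5: p-value = 0.704817; compare to alpha = 0.1. fail to reject H0.

U_X = 11.5, p = 0.704817, fail to reject H0 at alpha = 0.1.


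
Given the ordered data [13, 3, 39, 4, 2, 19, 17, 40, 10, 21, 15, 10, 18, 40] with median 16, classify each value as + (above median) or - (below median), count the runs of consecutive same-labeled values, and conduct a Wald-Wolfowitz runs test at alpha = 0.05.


Step 1: Compute median = 16; label A = above, B = below.
Labels in order: BBABBAAABABBAA  (n_A = 7, n_B = 7)
Step 2: Count runs R = 8.
Step 3: Under H0 (random ordering), E[R] = 2*n_A*n_B/(n_A+n_B) + 1 = 2*7*7/14 + 1 = 8.0000.
        Var[R] = 2*n_A*n_B*(2*n_A*n_B - n_A - n_B) / ((n_A+n_B)^2 * (n_A+n_B-1)) = 8232/2548 = 3.2308.
        SD[R] = 1.7974.
Step 4: R = E[R], so z = 0 with no continuity correction.
Step 5: Two-sided p-value via normal approximation = 2*(1 - Phi(|z|)) = 1.000000.
Step 6: alpha = 0.05. fail to reject H0.

R = 8, z = 0.0000, p = 1.000000, fail to reject H0.


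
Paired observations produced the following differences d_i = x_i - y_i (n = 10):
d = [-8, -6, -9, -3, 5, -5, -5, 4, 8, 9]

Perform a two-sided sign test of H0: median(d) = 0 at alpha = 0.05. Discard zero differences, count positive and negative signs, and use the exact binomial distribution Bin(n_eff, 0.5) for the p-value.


Step 1: Discard zero differences. Original n = 10; n_eff = number of nonzero differences = 10.
Nonzero differences (with sign): -8, -6, -9, -3, +5, -5, -5, +4, +8, +9
Step 2: Count signs: positive = 4, negative = 6.
Step 3: Under H0: P(positive) = 0.5, so the number of positives S ~ Bin(10, 0.5).
Step 4: Two-sided exact p-value = sum of Bin(10,0.5) probabilities at or below the observed probability = 0.753906.
Step 5: alpha = 0.05. fail to reject H0.

n_eff = 10, pos = 4, neg = 6, p = 0.753906, fail to reject H0.


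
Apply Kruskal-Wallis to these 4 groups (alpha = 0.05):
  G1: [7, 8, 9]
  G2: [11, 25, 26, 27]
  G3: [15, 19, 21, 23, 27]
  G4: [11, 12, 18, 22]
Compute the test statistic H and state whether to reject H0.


Step 1: Combine all N = 16 observations and assign midranks.
sorted (value, group, rank): (7,G1,1), (8,G1,2), (9,G1,3), (11,G2,4.5), (11,G4,4.5), (12,G4,6), (15,G3,7), (18,G4,8), (19,G3,9), (21,G3,10), (22,G4,11), (23,G3,12), (25,G2,13), (26,G2,14), (27,G2,15.5), (27,G3,15.5)
Step 2: Sum ranks within each group.
R_1 = 6 (n_1 = 3)
R_2 = 47 (n_2 = 4)
R_3 = 53.5 (n_3 = 5)
R_4 = 29.5 (n_4 = 4)
Step 3: H = 12/(N(N+1)) * sum(R_i^2/n_i) - 3(N+1)
     = 12/(16*17) * (6^2/3 + 47^2/4 + 53.5^2/5 + 29.5^2/4) - 3*17
     = 0.044118 * 1354.26 - 51
     = 8.746875.
Step 4: Ties present; correction factor C = 1 - 12/(16^3 - 16) = 0.997059. Corrected H = 8.746875 / 0.997059 = 8.772677.
Step 5: Under H0, H ~ chi^2(3); p-value = 0.032471.
Step 6: alpha = 0.05. reject H0.

H = 8.7727, df = 3, p = 0.032471, reject H0.


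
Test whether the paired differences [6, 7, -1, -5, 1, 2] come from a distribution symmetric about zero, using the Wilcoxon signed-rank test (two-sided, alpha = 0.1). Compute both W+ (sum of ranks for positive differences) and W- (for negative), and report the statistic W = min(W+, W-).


Step 1: Drop any zero differences (none here) and take |d_i|.
|d| = [6, 7, 1, 5, 1, 2]
Step 2: Midrank |d_i| (ties get averaged ranks).
ranks: |6|->5, |7|->6, |1|->1.5, |5|->4, |1|->1.5, |2|->3
Step 3: Attach original signs; sum ranks with positive sign and with negative sign.
W+ = 5 + 6 + 1.5 + 3 = 15.5
W- = 1.5 + 4 = 5.5
(Check: W+ + W- = 21 should equal n(n+1)/2 = 21.)
Step 4: Test statistic W = min(W+, W-) = 5.5.
Step 5: Ties in |d|, so use the tie-corrected normal approximation.
        E[W] = n(n+1)/4 = 6*7/4 = 10.5.
        Tie groups: |d|=1 (t=2); sum(t^3 - t) = 6.
        Var[W] = n(n+1)(2n+1)/24 - sum(t^3-t)/48 = 546/24 - 6/48 = 22.625.
        z = (W - E[W]) / sqrt(Var[W]) = (5.5 - 10.5) / 4.7566 = -1.0512.
        Two-sided p = 2*Phi(z) = 0.293177.
Step 6: alpha = 0.1. fail to reject H0.

W+ = 15.5, W- = 5.5, W = min = 5.5, p = 0.293177, fail to reject H0.


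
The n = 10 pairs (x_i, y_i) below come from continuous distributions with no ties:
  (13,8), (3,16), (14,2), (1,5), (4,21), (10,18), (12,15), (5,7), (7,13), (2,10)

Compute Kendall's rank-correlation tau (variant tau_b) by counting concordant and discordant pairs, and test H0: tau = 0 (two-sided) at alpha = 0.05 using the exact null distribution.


Step 1: Enumerate the 45 unordered pairs (i,j) with i<j and classify each by sign(x_j-x_i) * sign(y_j-y_i).
  (1,2):dx=-10,dy=+8->D; (1,3):dx=+1,dy=-6->D; (1,4):dx=-12,dy=-3->C; (1,5):dx=-9,dy=+13->D
  (1,6):dx=-3,dy=+10->D; (1,7):dx=-1,dy=+7->D; (1,8):dx=-8,dy=-1->C; (1,9):dx=-6,dy=+5->D
  (1,10):dx=-11,dy=+2->D; (2,3):dx=+11,dy=-14->D; (2,4):dx=-2,dy=-11->C; (2,5):dx=+1,dy=+5->C
  (2,6):dx=+7,dy=+2->C; (2,7):dx=+9,dy=-1->D; (2,8):dx=+2,dy=-9->D; (2,9):dx=+4,dy=-3->D
  (2,10):dx=-1,dy=-6->C; (3,4):dx=-13,dy=+3->D; (3,5):dx=-10,dy=+19->D; (3,6):dx=-4,dy=+16->D
  (3,7):dx=-2,dy=+13->D; (3,8):dx=-9,dy=+5->D; (3,9):dx=-7,dy=+11->D; (3,10):dx=-12,dy=+8->D
  (4,5):dx=+3,dy=+16->C; (4,6):dx=+9,dy=+13->C; (4,7):dx=+11,dy=+10->C; (4,8):dx=+4,dy=+2->C
  (4,9):dx=+6,dy=+8->C; (4,10):dx=+1,dy=+5->C; (5,6):dx=+6,dy=-3->D; (5,7):dx=+8,dy=-6->D
  (5,8):dx=+1,dy=-14->D; (5,9):dx=+3,dy=-8->D; (5,10):dx=-2,dy=-11->C; (6,7):dx=+2,dy=-3->D
  (6,8):dx=-5,dy=-11->C; (6,9):dx=-3,dy=-5->C; (6,10):dx=-8,dy=-8->C; (7,8):dx=-7,dy=-8->C
  (7,9):dx=-5,dy=-2->C; (7,10):dx=-10,dy=-5->C; (8,9):dx=+2,dy=+6->C; (8,10):dx=-3,dy=+3->D
  (9,10):dx=-5,dy=-3->C
Step 2: C = 21, D = 24, total pairs = 45.
Step 3: tau = (C - D)/(n(n-1)/2) = (21 - 24)/45 = -0.066667.
Step 4: Exact two-sided p-value (enumerate n! = 3628800 permutations of y under H0): p = 0.861801.
Step 5: alpha = 0.05. fail to reject H0.

tau_b = -0.0667 (C=21, D=24), p = 0.861801, fail to reject H0.


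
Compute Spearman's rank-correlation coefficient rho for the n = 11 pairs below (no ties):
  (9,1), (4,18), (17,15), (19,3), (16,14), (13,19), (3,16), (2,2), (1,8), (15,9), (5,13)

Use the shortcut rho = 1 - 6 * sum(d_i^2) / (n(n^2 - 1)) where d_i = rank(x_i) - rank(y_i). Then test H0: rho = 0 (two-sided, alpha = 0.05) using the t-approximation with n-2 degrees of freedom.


Step 1: Rank x and y separately (midranks; no ties here).
rank(x): 9->6, 4->4, 17->10, 19->11, 16->9, 13->7, 3->3, 2->2, 1->1, 15->8, 5->5
rank(y): 1->1, 18->10, 15->8, 3->3, 14->7, 19->11, 16->9, 2->2, 8->4, 9->5, 13->6
Step 2: d_i = R_x(i) - R_y(i); compute d_i^2.
  (6-1)^2=25, (4-10)^2=36, (10-8)^2=4, (11-3)^2=64, (9-7)^2=4, (7-11)^2=16, (3-9)^2=36, (2-2)^2=0, (1-4)^2=9, (8-5)^2=9, (5-6)^2=1
sum(d^2) = 204.
Step 3: rho = 1 - 6*204 / (11*(11^2 - 1)) = 1 - 1224/1320 = 0.072727.
Step 4: Under H0, t = rho * sqrt((n-2)/(1-rho^2)) = 0.2188 ~ t(9).
Step 5: Two-sided p-value from the t-distribution with 9 df = 0.831716.
Step 6: alpha = 0.05. fail to reject H0.

rho = 0.0727, p = 0.831716, fail to reject H0 at alpha = 0.05.


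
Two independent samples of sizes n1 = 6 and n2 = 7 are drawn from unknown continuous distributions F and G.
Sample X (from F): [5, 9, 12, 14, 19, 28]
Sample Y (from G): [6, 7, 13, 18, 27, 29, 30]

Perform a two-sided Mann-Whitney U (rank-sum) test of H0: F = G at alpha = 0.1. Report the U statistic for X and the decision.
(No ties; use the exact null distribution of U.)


Step 1: Combine and sort all 13 observations; assign midranks.
sorted (value, group): (5,X), (6,Y), (7,Y), (9,X), (12,X), (13,Y), (14,X), (18,Y), (19,X), (27,Y), (28,X), (29,Y), (30,Y)
ranks: 5->1, 6->2, 7->3, 9->4, 12->5, 13->6, 14->7, 18->8, 19->9, 27->10, 28->11, 29->12, 30->13
Step 2: Rank sum for X: R1 = 1 + 4 + 5 + 7 + 9 + 11 = 37.
Step 3: U_X = R1 - n1(n1+1)/2 = 37 - 6*7/2 = 37 - 21 = 16.
       U_Y = n1*n2 - U_X = 42 - 16 = 26.
Step 4: No ties, so the exact null distribution of U (based on enumerating the C(13,6) = 1716 equally likely rank assignments) gives the two-sided p-value.
Step 5: p-value = 0.533800; compare to alpha = 0.1. fail to reject H0.

U_X = 16, p = 0.533800, fail to reject H0 at alpha = 0.1.


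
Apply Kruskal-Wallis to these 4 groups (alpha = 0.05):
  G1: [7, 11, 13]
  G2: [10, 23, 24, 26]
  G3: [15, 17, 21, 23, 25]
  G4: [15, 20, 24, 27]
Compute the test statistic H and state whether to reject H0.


Step 1: Combine all N = 16 observations and assign midranks.
sorted (value, group, rank): (7,G1,1), (10,G2,2), (11,G1,3), (13,G1,4), (15,G3,5.5), (15,G4,5.5), (17,G3,7), (20,G4,8), (21,G3,9), (23,G2,10.5), (23,G3,10.5), (24,G2,12.5), (24,G4,12.5), (25,G3,14), (26,G2,15), (27,G4,16)
Step 2: Sum ranks within each group.
R_1 = 8 (n_1 = 3)
R_2 = 40 (n_2 = 4)
R_3 = 46 (n_3 = 5)
R_4 = 42 (n_4 = 4)
Step 3: H = 12/(N(N+1)) * sum(R_i^2/n_i) - 3(N+1)
     = 12/(16*17) * (8^2/3 + 40^2/4 + 46^2/5 + 42^2/4) - 3*17
     = 0.044118 * 1285.53 - 51
     = 5.714706.
Step 4: Ties present; correction factor C = 1 - 18/(16^3 - 16) = 0.995588. Corrected H = 5.714706 / 0.995588 = 5.740030.
Step 5: Under H0, H ~ chi^2(3); p-value = 0.124967.
Step 6: alpha = 0.05. fail to reject H0.

H = 5.7400, df = 3, p = 0.124967, fail to reject H0.


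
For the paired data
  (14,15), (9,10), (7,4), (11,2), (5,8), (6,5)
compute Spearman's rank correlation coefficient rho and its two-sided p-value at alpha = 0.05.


Step 1: Rank x and y separately (midranks; no ties here).
rank(x): 14->6, 9->4, 7->3, 11->5, 5->1, 6->2
rank(y): 15->6, 10->5, 4->2, 2->1, 8->4, 5->3
Step 2: d_i = R_x(i) - R_y(i); compute d_i^2.
  (6-6)^2=0, (4-5)^2=1, (3-2)^2=1, (5-1)^2=16, (1-4)^2=9, (2-3)^2=1
sum(d^2) = 28.
Step 3: rho = 1 - 6*28 / (6*(6^2 - 1)) = 1 - 168/210 = 0.200000.
Step 4: Under H0, t = rho * sqrt((n-2)/(1-rho^2)) = 0.4082 ~ t(4).
Step 5: Two-sided p-value from the t-distribution with 4 df = 0.704000.
Step 6: alpha = 0.05. fail to reject H0.

rho = 0.2000, p = 0.704000, fail to reject H0 at alpha = 0.05.


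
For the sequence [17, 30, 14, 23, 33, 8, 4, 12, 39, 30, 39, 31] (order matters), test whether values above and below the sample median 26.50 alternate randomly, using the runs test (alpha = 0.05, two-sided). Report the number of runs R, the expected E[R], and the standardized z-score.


Step 1: Compute median = 26.50; label A = above, B = below.
Labels in order: BABBABBBAAAA  (n_A = 6, n_B = 6)
Step 2: Count runs R = 6.
Step 3: Under H0 (random ordering), E[R] = 2*n_A*n_B/(n_A+n_B) + 1 = 2*6*6/12 + 1 = 7.0000.
        Var[R] = 2*n_A*n_B*(2*n_A*n_B - n_A - n_B) / ((n_A+n_B)^2 * (n_A+n_B-1)) = 4320/1584 = 2.7273.
        SD[R] = 1.6514.
Step 4: Continuity-corrected z = (R + 0.5 - E[R]) / SD[R] = (6 + 0.5 - 7.0000) / 1.6514 = -0.3028.
Step 5: Two-sided p-value via normal approximation = 2*(1 - Phi(|z|)) = 0.762069.
Step 6: alpha = 0.05. fail to reject H0.

R = 6, z = -0.3028, p = 0.762069, fail to reject H0.


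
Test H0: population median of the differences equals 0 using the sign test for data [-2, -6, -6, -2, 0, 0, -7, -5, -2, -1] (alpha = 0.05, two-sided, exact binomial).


Step 1: Discard zero differences. Original n = 10; n_eff = number of nonzero differences = 8.
Nonzero differences (with sign): -2, -6, -6, -2, -7, -5, -2, -1
Step 2: Count signs: positive = 0, negative = 8.
Step 3: Under H0: P(positive) = 0.5, so the number of positives S ~ Bin(8, 0.5).
Step 4: Two-sided exact p-value = sum of Bin(8,0.5) probabilities at or below the observed probability = 0.007812.
Step 5: alpha = 0.05. reject H0.

n_eff = 8, pos = 0, neg = 8, p = 0.007812, reject H0.


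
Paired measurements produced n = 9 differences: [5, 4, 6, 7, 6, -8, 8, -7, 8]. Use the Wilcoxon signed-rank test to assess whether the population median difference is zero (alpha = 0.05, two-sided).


Step 1: Drop any zero differences (none here) and take |d_i|.
|d| = [5, 4, 6, 7, 6, 8, 8, 7, 8]
Step 2: Midrank |d_i| (ties get averaged ranks).
ranks: |5|->2, |4|->1, |6|->3.5, |7|->5.5, |6|->3.5, |8|->8, |8|->8, |7|->5.5, |8|->8
Step 3: Attach original signs; sum ranks with positive sign and with negative sign.
W+ = 2 + 1 + 3.5 + 5.5 + 3.5 + 8 + 8 = 31.5
W- = 8 + 5.5 = 13.5
(Check: W+ + W- = 45 should equal n(n+1)/2 = 45.)
Step 4: Test statistic W = min(W+, W-) = 13.5.
Step 5: Ties in |d|, so use the tie-corrected normal approximation.
        E[W] = n(n+1)/4 = 9*10/4 = 22.5.
        Tie groups: |d|=6 (t=2), |d|=7 (t=2), |d|=8 (t=3); sum(t^3 - t) = 36.
        Var[W] = n(n+1)(2n+1)/24 - sum(t^3-t)/48 = 1710/24 - 36/48 = 70.5.
        z = (W - E[W]) / sqrt(Var[W]) = (13.5 - 22.5) / 8.3964 = -1.0719.
        Two-sided p = 2*Phi(z) = 0.283772.
Step 6: alpha = 0.05. fail to reject H0.

W+ = 31.5, W- = 13.5, W = min = 13.5, p = 0.283772, fail to reject H0.


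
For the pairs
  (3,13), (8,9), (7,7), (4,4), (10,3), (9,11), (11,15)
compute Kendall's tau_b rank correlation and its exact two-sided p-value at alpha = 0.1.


Step 1: Enumerate the 21 unordered pairs (i,j) with i<j and classify each by sign(x_j-x_i) * sign(y_j-y_i).
  (1,2):dx=+5,dy=-4->D; (1,3):dx=+4,dy=-6->D; (1,4):dx=+1,dy=-9->D; (1,5):dx=+7,dy=-10->D
  (1,6):dx=+6,dy=-2->D; (1,7):dx=+8,dy=+2->C; (2,3):dx=-1,dy=-2->C; (2,4):dx=-4,dy=-5->C
  (2,5):dx=+2,dy=-6->D; (2,6):dx=+1,dy=+2->C; (2,7):dx=+3,dy=+6->C; (3,4):dx=-3,dy=-3->C
  (3,5):dx=+3,dy=-4->D; (3,6):dx=+2,dy=+4->C; (3,7):dx=+4,dy=+8->C; (4,5):dx=+6,dy=-1->D
  (4,6):dx=+5,dy=+7->C; (4,7):dx=+7,dy=+11->C; (5,6):dx=-1,dy=+8->D; (5,7):dx=+1,dy=+12->C
  (6,7):dx=+2,dy=+4->C
Step 2: C = 12, D = 9, total pairs = 21.
Step 3: tau = (C - D)/(n(n-1)/2) = (12 - 9)/21 = 0.142857.
Step 4: Exact two-sided p-value (enumerate n! = 5040 permutations of y under H0): p = 0.772619.
Step 5: alpha = 0.1. fail to reject H0.

tau_b = 0.1429 (C=12, D=9), p = 0.772619, fail to reject H0.


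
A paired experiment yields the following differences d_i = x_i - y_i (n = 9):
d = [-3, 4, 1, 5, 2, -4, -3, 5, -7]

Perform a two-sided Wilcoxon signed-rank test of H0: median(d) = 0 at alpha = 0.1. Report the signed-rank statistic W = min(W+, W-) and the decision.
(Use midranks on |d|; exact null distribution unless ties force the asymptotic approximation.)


Step 1: Drop any zero differences (none here) and take |d_i|.
|d| = [3, 4, 1, 5, 2, 4, 3, 5, 7]
Step 2: Midrank |d_i| (ties get averaged ranks).
ranks: |3|->3.5, |4|->5.5, |1|->1, |5|->7.5, |2|->2, |4|->5.5, |3|->3.5, |5|->7.5, |7|->9
Step 3: Attach original signs; sum ranks with positive sign and with negative sign.
W+ = 5.5 + 1 + 7.5 + 2 + 7.5 = 23.5
W- = 3.5 + 5.5 + 3.5 + 9 = 21.5
(Check: W+ + W- = 45 should equal n(n+1)/2 = 45.)
Step 4: Test statistic W = min(W+, W-) = 21.5.
Step 5: Ties in |d|, so use the tie-corrected normal approximation.
        E[W] = n(n+1)/4 = 9*10/4 = 22.5.
        Tie groups: |d|=3 (t=2), |d|=4 (t=2), |d|=5 (t=2); sum(t^3 - t) = 18.
        Var[W] = n(n+1)(2n+1)/24 - sum(t^3-t)/48 = 1710/24 - 18/48 = 70.875.
        z = (W - E[W]) / sqrt(Var[W]) = (21.5 - 22.5) / 8.4187 = -0.1188.
        Two-sided p = 2*Phi(z) = 0.905447.
Step 6: alpha = 0.1. fail to reject H0.

W+ = 23.5, W- = 21.5, W = min = 21.5, p = 0.905447, fail to reject H0.


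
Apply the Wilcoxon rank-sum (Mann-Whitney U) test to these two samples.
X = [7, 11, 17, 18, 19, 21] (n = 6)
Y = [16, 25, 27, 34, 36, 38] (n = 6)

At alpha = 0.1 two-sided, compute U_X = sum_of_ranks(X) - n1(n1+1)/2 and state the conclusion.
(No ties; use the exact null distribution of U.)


Step 1: Combine and sort all 12 observations; assign midranks.
sorted (value, group): (7,X), (11,X), (16,Y), (17,X), (18,X), (19,X), (21,X), (25,Y), (27,Y), (34,Y), (36,Y), (38,Y)
ranks: 7->1, 11->2, 16->3, 17->4, 18->5, 19->6, 21->7, 25->8, 27->9, 34->10, 36->11, 38->12
Step 2: Rank sum for X: R1 = 1 + 2 + 4 + 5 + 6 + 7 = 25.
Step 3: U_X = R1 - n1(n1+1)/2 = 25 - 6*7/2 = 25 - 21 = 4.
       U_Y = n1*n2 - U_X = 36 - 4 = 32.
Step 4: No ties, so the exact null distribution of U (based on enumerating the C(12,6) = 924 equally likely rank assignments) gives the two-sided p-value.
Step 5: p-value = 0.025974; compare to alpha = 0.1. reject H0.

U_X = 4, p = 0.025974, reject H0 at alpha = 0.1.


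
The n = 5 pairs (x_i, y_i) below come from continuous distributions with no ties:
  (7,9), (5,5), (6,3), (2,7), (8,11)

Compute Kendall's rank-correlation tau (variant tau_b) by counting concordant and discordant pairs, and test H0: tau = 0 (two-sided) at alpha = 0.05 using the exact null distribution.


Step 1: Enumerate the 10 unordered pairs (i,j) with i<j and classify each by sign(x_j-x_i) * sign(y_j-y_i).
  (1,2):dx=-2,dy=-4->C; (1,3):dx=-1,dy=-6->C; (1,4):dx=-5,dy=-2->C; (1,5):dx=+1,dy=+2->C
  (2,3):dx=+1,dy=-2->D; (2,4):dx=-3,dy=+2->D; (2,5):dx=+3,dy=+6->C; (3,4):dx=-4,dy=+4->D
  (3,5):dx=+2,dy=+8->C; (4,5):dx=+6,dy=+4->C
Step 2: C = 7, D = 3, total pairs = 10.
Step 3: tau = (C - D)/(n(n-1)/2) = (7 - 3)/10 = 0.400000.
Step 4: Exact two-sided p-value (enumerate n! = 120 permutations of y under H0): p = 0.483333.
Step 5: alpha = 0.05. fail to reject H0.

tau_b = 0.4000 (C=7, D=3), p = 0.483333, fail to reject H0.


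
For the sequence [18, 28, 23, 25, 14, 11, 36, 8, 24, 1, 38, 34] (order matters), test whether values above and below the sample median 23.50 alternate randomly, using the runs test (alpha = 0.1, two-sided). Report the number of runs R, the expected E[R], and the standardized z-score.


Step 1: Compute median = 23.50; label A = above, B = below.
Labels in order: BABABBABABAA  (n_A = 6, n_B = 6)
Step 2: Count runs R = 10.
Step 3: Under H0 (random ordering), E[R] = 2*n_A*n_B/(n_A+n_B) + 1 = 2*6*6/12 + 1 = 7.0000.
        Var[R] = 2*n_A*n_B*(2*n_A*n_B - n_A - n_B) / ((n_A+n_B)^2 * (n_A+n_B-1)) = 4320/1584 = 2.7273.
        SD[R] = 1.6514.
Step 4: Continuity-corrected z = (R - 0.5 - E[R]) / SD[R] = (10 - 0.5 - 7.0000) / 1.6514 = 1.5138.
Step 5: Two-sided p-value via normal approximation = 2*(1 - Phi(|z|)) = 0.130070.
Step 6: alpha = 0.1. fail to reject H0.

R = 10, z = 1.5138, p = 0.130070, fail to reject H0.


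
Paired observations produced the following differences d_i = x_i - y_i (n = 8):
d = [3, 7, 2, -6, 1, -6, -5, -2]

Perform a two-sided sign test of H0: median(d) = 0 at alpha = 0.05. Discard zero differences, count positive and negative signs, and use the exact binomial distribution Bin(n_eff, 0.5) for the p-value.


Step 1: Discard zero differences. Original n = 8; n_eff = number of nonzero differences = 8.
Nonzero differences (with sign): +3, +7, +2, -6, +1, -6, -5, -2
Step 2: Count signs: positive = 4, negative = 4.
Step 3: Under H0: P(positive) = 0.5, so the number of positives S ~ Bin(8, 0.5).
Step 4: Two-sided exact p-value = sum of Bin(8,0.5) probabilities at or below the observed probability = 1.000000.
Step 5: alpha = 0.05. fail to reject H0.

n_eff = 8, pos = 4, neg = 4, p = 1.000000, fail to reject H0.


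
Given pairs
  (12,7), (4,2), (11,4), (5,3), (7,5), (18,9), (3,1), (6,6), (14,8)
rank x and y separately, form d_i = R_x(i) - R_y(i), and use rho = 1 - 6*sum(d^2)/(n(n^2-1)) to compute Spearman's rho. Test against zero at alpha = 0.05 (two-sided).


Step 1: Rank x and y separately (midranks; no ties here).
rank(x): 12->7, 4->2, 11->6, 5->3, 7->5, 18->9, 3->1, 6->4, 14->8
rank(y): 7->7, 2->2, 4->4, 3->3, 5->5, 9->9, 1->1, 6->6, 8->8
Step 2: d_i = R_x(i) - R_y(i); compute d_i^2.
  (7-7)^2=0, (2-2)^2=0, (6-4)^2=4, (3-3)^2=0, (5-5)^2=0, (9-9)^2=0, (1-1)^2=0, (4-6)^2=4, (8-8)^2=0
sum(d^2) = 8.
Step 3: rho = 1 - 6*8 / (9*(9^2 - 1)) = 1 - 48/720 = 0.933333.
Step 4: Under H0, t = rho * sqrt((n-2)/(1-rho^2)) = 6.8783 ~ t(7).
Step 5: Two-sided p-value from the t-distribution with 7 df = 0.000236.
Step 6: alpha = 0.05. reject H0.

rho = 0.9333, p = 0.000236, reject H0 at alpha = 0.05.


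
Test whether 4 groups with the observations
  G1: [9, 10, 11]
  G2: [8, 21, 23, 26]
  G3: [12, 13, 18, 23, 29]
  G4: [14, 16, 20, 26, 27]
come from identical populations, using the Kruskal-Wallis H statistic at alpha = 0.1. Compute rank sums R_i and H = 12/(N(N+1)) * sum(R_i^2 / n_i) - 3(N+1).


Step 1: Combine all N = 17 observations and assign midranks.
sorted (value, group, rank): (8,G2,1), (9,G1,2), (10,G1,3), (11,G1,4), (12,G3,5), (13,G3,6), (14,G4,7), (16,G4,8), (18,G3,9), (20,G4,10), (21,G2,11), (23,G2,12.5), (23,G3,12.5), (26,G2,14.5), (26,G4,14.5), (27,G4,16), (29,G3,17)
Step 2: Sum ranks within each group.
R_1 = 9 (n_1 = 3)
R_2 = 39 (n_2 = 4)
R_3 = 49.5 (n_3 = 5)
R_4 = 55.5 (n_4 = 5)
Step 3: H = 12/(N(N+1)) * sum(R_i^2/n_i) - 3(N+1)
     = 12/(17*18) * (9^2/3 + 39^2/4 + 49.5^2/5 + 55.5^2/5) - 3*18
     = 0.039216 * 1513.35 - 54
     = 5.347059.
Step 4: Ties present; correction factor C = 1 - 12/(17^3 - 17) = 0.997549. Corrected H = 5.347059 / 0.997549 = 5.360197.
Step 5: Under H0, H ~ chi^2(3); p-value = 0.147244.
Step 6: alpha = 0.1. fail to reject H0.

H = 5.3602, df = 3, p = 0.147244, fail to reject H0.


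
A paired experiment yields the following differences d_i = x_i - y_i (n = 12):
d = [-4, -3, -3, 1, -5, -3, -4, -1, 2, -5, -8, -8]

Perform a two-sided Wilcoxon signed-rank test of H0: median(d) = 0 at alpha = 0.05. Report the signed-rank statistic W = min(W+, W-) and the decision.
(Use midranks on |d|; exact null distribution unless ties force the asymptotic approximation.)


Step 1: Drop any zero differences (none here) and take |d_i|.
|d| = [4, 3, 3, 1, 5, 3, 4, 1, 2, 5, 8, 8]
Step 2: Midrank |d_i| (ties get averaged ranks).
ranks: |4|->7.5, |3|->5, |3|->5, |1|->1.5, |5|->9.5, |3|->5, |4|->7.5, |1|->1.5, |2|->3, |5|->9.5, |8|->11.5, |8|->11.5
Step 3: Attach original signs; sum ranks with positive sign and with negative sign.
W+ = 1.5 + 3 = 4.5
W- = 7.5 + 5 + 5 + 9.5 + 5 + 7.5 + 1.5 + 9.5 + 11.5 + 11.5 = 73.5
(Check: W+ + W- = 78 should equal n(n+1)/2 = 78.)
Step 4: Test statistic W = min(W+, W-) = 4.5.
Step 5: Ties in |d|, so use the tie-corrected normal approximation.
        E[W] = n(n+1)/4 = 12*13/4 = 39.
        Tie groups: |d|=1 (t=2), |d|=3 (t=3), |d|=4 (t=2), |d|=5 (t=2), |d|=8 (t=2); sum(t^3 - t) = 48.
        Var[W] = n(n+1)(2n+1)/24 - sum(t^3-t)/48 = 3900/24 - 48/48 = 161.5.
        z = (W - E[W]) / sqrt(Var[W]) = (4.5 - 39) / 12.7083 = -2.7148.
        Two-sided p = 2*Phi(z) = 0.006632.
Step 6: alpha = 0.05. reject H0.

W+ = 4.5, W- = 73.5, W = min = 4.5, p = 0.006632, reject H0.


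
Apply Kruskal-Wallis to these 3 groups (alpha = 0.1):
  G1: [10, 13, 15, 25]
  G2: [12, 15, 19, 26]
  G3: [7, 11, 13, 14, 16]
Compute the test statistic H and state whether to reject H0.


Step 1: Combine all N = 13 observations and assign midranks.
sorted (value, group, rank): (7,G3,1), (10,G1,2), (11,G3,3), (12,G2,4), (13,G1,5.5), (13,G3,5.5), (14,G3,7), (15,G1,8.5), (15,G2,8.5), (16,G3,10), (19,G2,11), (25,G1,12), (26,G2,13)
Step 2: Sum ranks within each group.
R_1 = 28 (n_1 = 4)
R_2 = 36.5 (n_2 = 4)
R_3 = 26.5 (n_3 = 5)
Step 3: H = 12/(N(N+1)) * sum(R_i^2/n_i) - 3(N+1)
     = 12/(13*14) * (28^2/4 + 36.5^2/4 + 26.5^2/5) - 3*14
     = 0.065934 * 669.513 - 42
     = 2.143681.
Step 4: Ties present; correction factor C = 1 - 12/(13^3 - 13) = 0.994505. Corrected H = 2.143681 / 0.994505 = 2.155525.
Step 5: Under H0, H ~ chi^2(2); p-value = 0.340356.
Step 6: alpha = 0.1. fail to reject H0.

H = 2.1555, df = 2, p = 0.340356, fail to reject H0.


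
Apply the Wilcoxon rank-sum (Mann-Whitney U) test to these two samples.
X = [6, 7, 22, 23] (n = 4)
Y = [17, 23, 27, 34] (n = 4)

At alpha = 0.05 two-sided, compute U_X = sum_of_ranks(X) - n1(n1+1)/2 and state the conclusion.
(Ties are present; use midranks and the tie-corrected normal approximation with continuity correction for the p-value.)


Step 1: Combine and sort all 8 observations; assign midranks.
sorted (value, group): (6,X), (7,X), (17,Y), (22,X), (23,X), (23,Y), (27,Y), (34,Y)
ranks: 6->1, 7->2, 17->3, 22->4, 23->5.5, 23->5.5, 27->7, 34->8
Step 2: Rank sum for X: R1 = 1 + 2 + 4 + 5.5 = 12.5.
Step 3: U_X = R1 - n1(n1+1)/2 = 12.5 - 4*5/2 = 12.5 - 10 = 2.5.
       U_Y = n1*n2 - U_X = 16 - 2.5 = 13.5.
Step 4: Ties are present, so use the tie-corrected normal approximation (with continuity correction) for the p-value.
Step 5: p-value = 0.146489; compare to alpha = 0.05. fail to reject H0.

U_X = 2.5, p = 0.146489, fail to reject H0 at alpha = 0.05.


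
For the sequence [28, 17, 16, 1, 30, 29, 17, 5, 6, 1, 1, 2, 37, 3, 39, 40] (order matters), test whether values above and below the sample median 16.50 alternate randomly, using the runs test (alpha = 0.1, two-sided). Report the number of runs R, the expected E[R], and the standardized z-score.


Step 1: Compute median = 16.50; label A = above, B = below.
Labels in order: AABBAAABBBBBABAA  (n_A = 8, n_B = 8)
Step 2: Count runs R = 7.
Step 3: Under H0 (random ordering), E[R] = 2*n_A*n_B/(n_A+n_B) + 1 = 2*8*8/16 + 1 = 9.0000.
        Var[R] = 2*n_A*n_B*(2*n_A*n_B - n_A - n_B) / ((n_A+n_B)^2 * (n_A+n_B-1)) = 14336/3840 = 3.7333.
        SD[R] = 1.9322.
Step 4: Continuity-corrected z = (R + 0.5 - E[R]) / SD[R] = (7 + 0.5 - 9.0000) / 1.9322 = -0.7763.
Step 5: Two-sided p-value via normal approximation = 2*(1 - Phi(|z|)) = 0.437558.
Step 6: alpha = 0.1. fail to reject H0.

R = 7, z = -0.7763, p = 0.437558, fail to reject H0.


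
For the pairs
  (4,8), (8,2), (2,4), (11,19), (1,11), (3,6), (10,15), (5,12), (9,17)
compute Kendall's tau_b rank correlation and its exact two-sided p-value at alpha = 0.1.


Step 1: Enumerate the 36 unordered pairs (i,j) with i<j and classify each by sign(x_j-x_i) * sign(y_j-y_i).
  (1,2):dx=+4,dy=-6->D; (1,3):dx=-2,dy=-4->C; (1,4):dx=+7,dy=+11->C; (1,5):dx=-3,dy=+3->D
  (1,6):dx=-1,dy=-2->C; (1,7):dx=+6,dy=+7->C; (1,8):dx=+1,dy=+4->C; (1,9):dx=+5,dy=+9->C
  (2,3):dx=-6,dy=+2->D; (2,4):dx=+3,dy=+17->C; (2,5):dx=-7,dy=+9->D; (2,6):dx=-5,dy=+4->D
  (2,7):dx=+2,dy=+13->C; (2,8):dx=-3,dy=+10->D; (2,9):dx=+1,dy=+15->C; (3,4):dx=+9,dy=+15->C
  (3,5):dx=-1,dy=+7->D; (3,6):dx=+1,dy=+2->C; (3,7):dx=+8,dy=+11->C; (3,8):dx=+3,dy=+8->C
  (3,9):dx=+7,dy=+13->C; (4,5):dx=-10,dy=-8->C; (4,6):dx=-8,dy=-13->C; (4,7):dx=-1,dy=-4->C
  (4,8):dx=-6,dy=-7->C; (4,9):dx=-2,dy=-2->C; (5,6):dx=+2,dy=-5->D; (5,7):dx=+9,dy=+4->C
  (5,8):dx=+4,dy=+1->C; (5,9):dx=+8,dy=+6->C; (6,7):dx=+7,dy=+9->C; (6,8):dx=+2,dy=+6->C
  (6,9):dx=+6,dy=+11->C; (7,8):dx=-5,dy=-3->C; (7,9):dx=-1,dy=+2->D; (8,9):dx=+4,dy=+5->C
Step 2: C = 27, D = 9, total pairs = 36.
Step 3: tau = (C - D)/(n(n-1)/2) = (27 - 9)/36 = 0.500000.
Step 4: Exact two-sided p-value (enumerate n! = 362880 permutations of y under H0): p = 0.075176.
Step 5: alpha = 0.1. reject H0.

tau_b = 0.5000 (C=27, D=9), p = 0.075176, reject H0.


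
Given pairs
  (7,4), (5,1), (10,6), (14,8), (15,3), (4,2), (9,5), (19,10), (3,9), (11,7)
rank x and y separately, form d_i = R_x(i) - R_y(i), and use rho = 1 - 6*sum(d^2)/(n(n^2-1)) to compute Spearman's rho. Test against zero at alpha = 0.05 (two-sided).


Step 1: Rank x and y separately (midranks; no ties here).
rank(x): 7->4, 5->3, 10->6, 14->8, 15->9, 4->2, 9->5, 19->10, 3->1, 11->7
rank(y): 4->4, 1->1, 6->6, 8->8, 3->3, 2->2, 5->5, 10->10, 9->9, 7->7
Step 2: d_i = R_x(i) - R_y(i); compute d_i^2.
  (4-4)^2=0, (3-1)^2=4, (6-6)^2=0, (8-8)^2=0, (9-3)^2=36, (2-2)^2=0, (5-5)^2=0, (10-10)^2=0, (1-9)^2=64, (7-7)^2=0
sum(d^2) = 104.
Step 3: rho = 1 - 6*104 / (10*(10^2 - 1)) = 1 - 624/990 = 0.369697.
Step 4: Under H0, t = rho * sqrt((n-2)/(1-rho^2)) = 1.1254 ~ t(8).
Step 5: Two-sided p-value from the t-distribution with 8 df = 0.293050.
Step 6: alpha = 0.05. fail to reject H0.

rho = 0.3697, p = 0.293050, fail to reject H0 at alpha = 0.05.


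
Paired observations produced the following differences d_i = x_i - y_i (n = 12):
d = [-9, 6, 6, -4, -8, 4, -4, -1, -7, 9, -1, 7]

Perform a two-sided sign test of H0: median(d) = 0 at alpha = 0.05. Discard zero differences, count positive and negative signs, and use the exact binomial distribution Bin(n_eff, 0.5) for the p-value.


Step 1: Discard zero differences. Original n = 12; n_eff = number of nonzero differences = 12.
Nonzero differences (with sign): -9, +6, +6, -4, -8, +4, -4, -1, -7, +9, -1, +7
Step 2: Count signs: positive = 5, negative = 7.
Step 3: Under H0: P(positive) = 0.5, so the number of positives S ~ Bin(12, 0.5).
Step 4: Two-sided exact p-value = sum of Bin(12,0.5) probabilities at or below the observed probability = 0.774414.
Step 5: alpha = 0.05. fail to reject H0.

n_eff = 12, pos = 5, neg = 7, p = 0.774414, fail to reject H0.


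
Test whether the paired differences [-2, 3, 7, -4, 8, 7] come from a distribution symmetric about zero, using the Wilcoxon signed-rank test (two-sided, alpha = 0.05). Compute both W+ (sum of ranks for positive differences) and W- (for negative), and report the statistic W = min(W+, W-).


Step 1: Drop any zero differences (none here) and take |d_i|.
|d| = [2, 3, 7, 4, 8, 7]
Step 2: Midrank |d_i| (ties get averaged ranks).
ranks: |2|->1, |3|->2, |7|->4.5, |4|->3, |8|->6, |7|->4.5
Step 3: Attach original signs; sum ranks with positive sign and with negative sign.
W+ = 2 + 4.5 + 6 + 4.5 = 17
W- = 1 + 3 = 4
(Check: W+ + W- = 21 should equal n(n+1)/2 = 21.)
Step 4: Test statistic W = min(W+, W-) = 4.
Step 5: Ties in |d|, so use the tie-corrected normal approximation.
        E[W] = n(n+1)/4 = 6*7/4 = 10.5.
        Tie groups: |d|=7 (t=2); sum(t^3 - t) = 6.
        Var[W] = n(n+1)(2n+1)/24 - sum(t^3-t)/48 = 546/24 - 6/48 = 22.625.
        z = (W - E[W]) / sqrt(Var[W]) = (4 - 10.5) / 4.7566 = -1.3665.
        Two-sided p = 2*Phi(z) = 0.171773.
Step 6: alpha = 0.05. fail to reject H0.

W+ = 17, W- = 4, W = min = 4, p = 0.171773, fail to reject H0.


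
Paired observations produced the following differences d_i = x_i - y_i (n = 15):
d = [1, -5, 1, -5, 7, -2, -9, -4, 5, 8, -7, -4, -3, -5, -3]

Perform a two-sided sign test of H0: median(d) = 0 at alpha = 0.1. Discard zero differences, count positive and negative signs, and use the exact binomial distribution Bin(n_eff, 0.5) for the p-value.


Step 1: Discard zero differences. Original n = 15; n_eff = number of nonzero differences = 15.
Nonzero differences (with sign): +1, -5, +1, -5, +7, -2, -9, -4, +5, +8, -7, -4, -3, -5, -3
Step 2: Count signs: positive = 5, negative = 10.
Step 3: Under H0: P(positive) = 0.5, so the number of positives S ~ Bin(15, 0.5).
Step 4: Two-sided exact p-value = sum of Bin(15,0.5) probabilities at or below the observed probability = 0.301758.
Step 5: alpha = 0.1. fail to reject H0.

n_eff = 15, pos = 5, neg = 10, p = 0.301758, fail to reject H0.


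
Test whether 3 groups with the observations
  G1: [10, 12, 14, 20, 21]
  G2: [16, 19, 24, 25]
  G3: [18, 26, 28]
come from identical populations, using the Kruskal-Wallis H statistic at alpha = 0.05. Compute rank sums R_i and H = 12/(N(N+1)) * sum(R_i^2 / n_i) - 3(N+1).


Step 1: Combine all N = 12 observations and assign midranks.
sorted (value, group, rank): (10,G1,1), (12,G1,2), (14,G1,3), (16,G2,4), (18,G3,5), (19,G2,6), (20,G1,7), (21,G1,8), (24,G2,9), (25,G2,10), (26,G3,11), (28,G3,12)
Step 2: Sum ranks within each group.
R_1 = 21 (n_1 = 5)
R_2 = 29 (n_2 = 4)
R_3 = 28 (n_3 = 3)
Step 3: H = 12/(N(N+1)) * sum(R_i^2/n_i) - 3(N+1)
     = 12/(12*13) * (21^2/5 + 29^2/4 + 28^2/3) - 3*13
     = 0.076923 * 559.783 - 39
     = 4.060256.
Step 4: No ties, so H is used without correction.
Step 5: Under H0, H ~ chi^2(2); p-value = 0.131319.
Step 6: alpha = 0.05. fail to reject H0.

H = 4.0603, df = 2, p = 0.131319, fail to reject H0.


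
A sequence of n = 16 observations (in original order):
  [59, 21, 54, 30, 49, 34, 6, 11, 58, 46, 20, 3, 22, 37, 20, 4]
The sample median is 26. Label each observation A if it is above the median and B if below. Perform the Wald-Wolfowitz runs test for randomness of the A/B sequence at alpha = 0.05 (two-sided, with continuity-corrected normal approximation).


Step 1: Compute median = 26; label A = above, B = below.
Labels in order: ABAAAABBAABBBABB  (n_A = 8, n_B = 8)
Step 2: Count runs R = 8.
Step 3: Under H0 (random ordering), E[R] = 2*n_A*n_B/(n_A+n_B) + 1 = 2*8*8/16 + 1 = 9.0000.
        Var[R] = 2*n_A*n_B*(2*n_A*n_B - n_A - n_B) / ((n_A+n_B)^2 * (n_A+n_B-1)) = 14336/3840 = 3.7333.
        SD[R] = 1.9322.
Step 4: Continuity-corrected z = (R + 0.5 - E[R]) / SD[R] = (8 + 0.5 - 9.0000) / 1.9322 = -0.2588.
Step 5: Two-sided p-value via normal approximation = 2*(1 - Phi(|z|)) = 0.795809.
Step 6: alpha = 0.05. fail to reject H0.

R = 8, z = -0.2588, p = 0.795809, fail to reject H0.


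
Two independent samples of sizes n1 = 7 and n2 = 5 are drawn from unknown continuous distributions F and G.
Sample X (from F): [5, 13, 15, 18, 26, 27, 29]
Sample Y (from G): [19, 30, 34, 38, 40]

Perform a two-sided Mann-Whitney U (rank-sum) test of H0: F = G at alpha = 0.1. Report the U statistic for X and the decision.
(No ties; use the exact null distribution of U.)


Step 1: Combine and sort all 12 observations; assign midranks.
sorted (value, group): (5,X), (13,X), (15,X), (18,X), (19,Y), (26,X), (27,X), (29,X), (30,Y), (34,Y), (38,Y), (40,Y)
ranks: 5->1, 13->2, 15->3, 18->4, 19->5, 26->6, 27->7, 29->8, 30->9, 34->10, 38->11, 40->12
Step 2: Rank sum for X: R1 = 1 + 2 + 3 + 4 + 6 + 7 + 8 = 31.
Step 3: U_X = R1 - n1(n1+1)/2 = 31 - 7*8/2 = 31 - 28 = 3.
       U_Y = n1*n2 - U_X = 35 - 3 = 32.
Step 4: No ties, so the exact null distribution of U (based on enumerating the C(12,7) = 792 equally likely rank assignments) gives the two-sided p-value.
Step 5: p-value = 0.017677; compare to alpha = 0.1. reject H0.

U_X = 3, p = 0.017677, reject H0 at alpha = 0.1.


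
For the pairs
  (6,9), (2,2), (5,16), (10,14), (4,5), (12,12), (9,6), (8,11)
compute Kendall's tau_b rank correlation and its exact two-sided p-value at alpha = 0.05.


Step 1: Enumerate the 28 unordered pairs (i,j) with i<j and classify each by sign(x_j-x_i) * sign(y_j-y_i).
  (1,2):dx=-4,dy=-7->C; (1,3):dx=-1,dy=+7->D; (1,4):dx=+4,dy=+5->C; (1,5):dx=-2,dy=-4->C
  (1,6):dx=+6,dy=+3->C; (1,7):dx=+3,dy=-3->D; (1,8):dx=+2,dy=+2->C; (2,3):dx=+3,dy=+14->C
  (2,4):dx=+8,dy=+12->C; (2,5):dx=+2,dy=+3->C; (2,6):dx=+10,dy=+10->C; (2,7):dx=+7,dy=+4->C
  (2,8):dx=+6,dy=+9->C; (3,4):dx=+5,dy=-2->D; (3,5):dx=-1,dy=-11->C; (3,6):dx=+7,dy=-4->D
  (3,7):dx=+4,dy=-10->D; (3,8):dx=+3,dy=-5->D; (4,5):dx=-6,dy=-9->C; (4,6):dx=+2,dy=-2->D
  (4,7):dx=-1,dy=-8->C; (4,8):dx=-2,dy=-3->C; (5,6):dx=+8,dy=+7->C; (5,7):dx=+5,dy=+1->C
  (5,8):dx=+4,dy=+6->C; (6,7):dx=-3,dy=-6->C; (6,8):dx=-4,dy=-1->C; (7,8):dx=-1,dy=+5->D
Step 2: C = 20, D = 8, total pairs = 28.
Step 3: tau = (C - D)/(n(n-1)/2) = (20 - 8)/28 = 0.428571.
Step 4: Exact two-sided p-value (enumerate n! = 40320 permutations of y under H0): p = 0.178869.
Step 5: alpha = 0.05. fail to reject H0.

tau_b = 0.4286 (C=20, D=8), p = 0.178869, fail to reject H0.


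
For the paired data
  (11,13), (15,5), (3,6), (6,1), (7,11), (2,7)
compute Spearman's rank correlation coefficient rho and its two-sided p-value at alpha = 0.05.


Step 1: Rank x and y separately (midranks; no ties here).
rank(x): 11->5, 15->6, 3->2, 6->3, 7->4, 2->1
rank(y): 13->6, 5->2, 6->3, 1->1, 11->5, 7->4
Step 2: d_i = R_x(i) - R_y(i); compute d_i^2.
  (5-6)^2=1, (6-2)^2=16, (2-3)^2=1, (3-1)^2=4, (4-5)^2=1, (1-4)^2=9
sum(d^2) = 32.
Step 3: rho = 1 - 6*32 / (6*(6^2 - 1)) = 1 - 192/210 = 0.085714.
Step 4: Under H0, t = rho * sqrt((n-2)/(1-rho^2)) = 0.1721 ~ t(4).
Step 5: Two-sided p-value from the t-distribution with 4 df = 0.871743.
Step 6: alpha = 0.05. fail to reject H0.

rho = 0.0857, p = 0.871743, fail to reject H0 at alpha = 0.05.


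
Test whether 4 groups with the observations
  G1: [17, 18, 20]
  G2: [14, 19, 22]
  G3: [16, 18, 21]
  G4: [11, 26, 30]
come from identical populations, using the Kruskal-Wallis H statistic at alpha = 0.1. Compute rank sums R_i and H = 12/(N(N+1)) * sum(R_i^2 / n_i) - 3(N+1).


Step 1: Combine all N = 12 observations and assign midranks.
sorted (value, group, rank): (11,G4,1), (14,G2,2), (16,G3,3), (17,G1,4), (18,G1,5.5), (18,G3,5.5), (19,G2,7), (20,G1,8), (21,G3,9), (22,G2,10), (26,G4,11), (30,G4,12)
Step 2: Sum ranks within each group.
R_1 = 17.5 (n_1 = 3)
R_2 = 19 (n_2 = 3)
R_3 = 17.5 (n_3 = 3)
R_4 = 24 (n_4 = 3)
Step 3: H = 12/(N(N+1)) * sum(R_i^2/n_i) - 3(N+1)
     = 12/(12*13) * (17.5^2/3 + 19^2/3 + 17.5^2/3 + 24^2/3) - 3*13
     = 0.076923 * 516.5 - 39
     = 0.730769.
Step 4: Ties present; correction factor C = 1 - 6/(12^3 - 12) = 0.996503. Corrected H = 0.730769 / 0.996503 = 0.733333.
Step 5: Under H0, H ~ chi^2(3); p-value = 0.865337.
Step 6: alpha = 0.1. fail to reject H0.

H = 0.7333, df = 3, p = 0.865337, fail to reject H0.


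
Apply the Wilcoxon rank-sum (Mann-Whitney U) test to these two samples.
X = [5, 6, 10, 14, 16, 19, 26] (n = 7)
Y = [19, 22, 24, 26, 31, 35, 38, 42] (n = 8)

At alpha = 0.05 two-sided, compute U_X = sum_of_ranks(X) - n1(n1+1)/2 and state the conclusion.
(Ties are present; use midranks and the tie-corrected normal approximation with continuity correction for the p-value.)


Step 1: Combine and sort all 15 observations; assign midranks.
sorted (value, group): (5,X), (6,X), (10,X), (14,X), (16,X), (19,X), (19,Y), (22,Y), (24,Y), (26,X), (26,Y), (31,Y), (35,Y), (38,Y), (42,Y)
ranks: 5->1, 6->2, 10->3, 14->4, 16->5, 19->6.5, 19->6.5, 22->8, 24->9, 26->10.5, 26->10.5, 31->12, 35->13, 38->14, 42->15
Step 2: Rank sum for X: R1 = 1 + 2 + 3 + 4 + 5 + 6.5 + 10.5 = 32.
Step 3: U_X = R1 - n1(n1+1)/2 = 32 - 7*8/2 = 32 - 28 = 4.
       U_Y = n1*n2 - U_X = 56 - 4 = 52.
Step 4: Ties are present, so use the tie-corrected normal approximation (with continuity correction) for the p-value.
Step 5: p-value = 0.006441; compare to alpha = 0.05. reject H0.

U_X = 4, p = 0.006441, reject H0 at alpha = 0.05.


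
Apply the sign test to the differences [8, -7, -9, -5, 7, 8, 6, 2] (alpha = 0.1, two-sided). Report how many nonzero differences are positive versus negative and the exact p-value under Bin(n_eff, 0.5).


Step 1: Discard zero differences. Original n = 8; n_eff = number of nonzero differences = 8.
Nonzero differences (with sign): +8, -7, -9, -5, +7, +8, +6, +2
Step 2: Count signs: positive = 5, negative = 3.
Step 3: Under H0: P(positive) = 0.5, so the number of positives S ~ Bin(8, 0.5).
Step 4: Two-sided exact p-value = sum of Bin(8,0.5) probabilities at or below the observed probability = 0.726562.
Step 5: alpha = 0.1. fail to reject H0.

n_eff = 8, pos = 5, neg = 3, p = 0.726562, fail to reject H0.
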